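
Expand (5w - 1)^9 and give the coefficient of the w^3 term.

10500

The general term is C(9,j)·(5w)^j·(-1)^(9-j); the w^3 term has j = 3.
C(9,3) = 84.
Coefficient = C(9,3) · 5^3 = 84 · 125 = 10500.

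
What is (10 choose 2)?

C(10,2) = (10·9) / 2! = 90 / 2 = 45.

45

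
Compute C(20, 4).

4845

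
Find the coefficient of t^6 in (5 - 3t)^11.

1052493750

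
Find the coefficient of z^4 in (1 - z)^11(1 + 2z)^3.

-88

Coefficient of z^4 = Σ_{j} C(11,j)·(-1)^j·C(3,4-j)·2^(4-j) for j from 1 to 4.
= (-88) + 660 + (-990) + 330 = -88.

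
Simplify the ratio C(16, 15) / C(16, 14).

2/15

C(n,k+1)/C(n,k) = (n−k)/(k+1) = (16−14)/(14+1) = 2/15.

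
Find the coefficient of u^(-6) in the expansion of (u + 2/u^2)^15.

823680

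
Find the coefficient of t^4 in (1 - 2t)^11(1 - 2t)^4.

Coefficient of t^4 = Σ_{j} C(11,j)·(-2)^j·C(4,4-j)·(-2)^(4-j) for j from 0 to 4.
= 16 + 704 + 5280 + 10560 + 5280 = 21840.

21840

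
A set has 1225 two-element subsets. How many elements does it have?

n(n−1)/2 = 1225 ⇒ n(n−1) = 2450. Since 50·49 = 2450, n = 50.

50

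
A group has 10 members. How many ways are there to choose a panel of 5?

252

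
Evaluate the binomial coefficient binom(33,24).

C(33,24) = C(33,9) by symmetry.
C(33,9) = (33·32·31·30·29·28·27·26·25) / 9! = 13995229248000 / 362880 = 38567100.

38567100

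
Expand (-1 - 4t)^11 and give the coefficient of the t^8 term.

-10813440

The general term is C(11,j)·(-1)^j·(-4t)^(11-j); the t^8 term has j = 3.
C(11,3) = 165.
Coefficient = C(11,3) · (-1)^3 · (-4)^8 = 165 · (-1) · 65536 = -10813440.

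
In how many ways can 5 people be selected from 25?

53130

This is C(25,5) = 53130.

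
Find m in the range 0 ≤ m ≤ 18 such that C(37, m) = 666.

C(37,m) increases on 0 ≤ m ≤ 18. C(37,1) = 37 and C(37,2) = 666, so m = 2.

2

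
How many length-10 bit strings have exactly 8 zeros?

45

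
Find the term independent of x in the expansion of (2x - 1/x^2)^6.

240

General term: C(6,j)·(2x)^j·(-1/x^2)^(6-j), with x-exponent 1j − 2(6−j) = 3j − 12.
Set 3j − 12 = 0: j = 4.
C(6,4) = 15; 2^4 = 16; (-1)^2 = 1.
Coefficient = 15 · 16 · 1 = 240.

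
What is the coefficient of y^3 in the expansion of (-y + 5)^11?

-64453125

The general term is C(11,j)·(-y)^j·(5)^(11-j); the y^3 term has j = 3.
C(11,3) = 165.
Coefficient = C(11,3) · (-1)^3 · 5^8 = 165 · (-1) · 390625 = -64453125.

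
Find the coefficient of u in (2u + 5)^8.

1250000

The general term is C(8,j)·(2u)^j·(5)^(8-j); the u^1 term has j = 1.
C(8,1) = 8.
Coefficient = C(8,1) · 2^1 · 5^7 = 8 · 2 · 78125 = 1250000.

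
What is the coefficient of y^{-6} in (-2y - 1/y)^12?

1760

General term: C(12,j)·(-2y)^j·(-1/y)^(12-j), with y-exponent 1j − 1(12−j) = 2j − 12.
Set 2j − 12 = -6: j = 3.
C(12,3) = 220; (-2)^3 = -8; (-1)^9 = -1.
Coefficient = 220 · (-8) · (-1) = 1760.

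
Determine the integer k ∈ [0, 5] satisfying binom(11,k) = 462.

C(11,k) increases on 0 ≤ k ≤ 5. C(11,4) = 330 and C(11,5) = 462, so k = 5.

5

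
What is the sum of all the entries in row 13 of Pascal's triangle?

8192

Setting x = 1 in (1+x)^13 gives Σ C(13,k) = 2^13 = 8192.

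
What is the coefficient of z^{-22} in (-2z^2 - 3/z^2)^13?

-13817466

General term: C(13,j)·(-2z^2)^j·(-3/z^2)^(13-j), with z-exponent 2j − 2(13−j) = 4j − 26.
Set 4j − 26 = -22: j = 1.
C(13,1) = 13; (-2)^1 = -2; (-3)^12 = 531441.
Coefficient = 13 · (-2) · 531441 = -13817466.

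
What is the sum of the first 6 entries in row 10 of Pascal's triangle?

1 + 10 + 45 + 120 + 210 + 252 = 638.

638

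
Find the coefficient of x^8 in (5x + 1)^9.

The general term is C(9,j)·(5x)^j·(1)^(9-j); the x^8 term has j = 8.
C(9,8) = 9.
Coefficient = C(9,8) · 5^8 = 9 · 390625 = 3515625.

3515625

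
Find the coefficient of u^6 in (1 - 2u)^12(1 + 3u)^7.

-8337

Coefficient of u^6 = Σ_{j} C(12,j)·(-2)^j·C(7,6-j)·3^(6-j) for j from 0 to 6.
= 5103 + (-122472) + 748440 + (-1663200) + 1496880 + (-532224) + 59136 = -8337.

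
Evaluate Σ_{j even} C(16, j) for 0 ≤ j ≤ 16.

32768

Half of (1+1)^16 + (1−1)^16 gives the even-index sum: 2^15 = 32768.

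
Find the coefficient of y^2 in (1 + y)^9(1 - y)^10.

-9

Coefficient of y^2 = Σ_{j} C(9,j)·1^j·C(10,2-j)·(-1)^(2-j) for j from 0 to 2.
= 45 + (-90) + 36 = -9.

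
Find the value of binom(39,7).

15380937

C(39,7) = (39·38·37·36·35·34·33) / 7! = 77519922480 / 5040 = 15380937.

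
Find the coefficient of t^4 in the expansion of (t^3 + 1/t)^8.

General term: C(8,j)·(t^3)^j·(1/t)^(8-j), with t-exponent 3j − 1(8−j) = 4j − 8.
Set 4j − 8 = 4: j = 3.
C(8,3) = 56; 1^3 = 1; 1^5 = 1.
Coefficient = 56 · 1 · 1 = 56.

56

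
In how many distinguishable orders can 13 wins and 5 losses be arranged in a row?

Choose positions for the wins: C(18,13) = 8568.

8568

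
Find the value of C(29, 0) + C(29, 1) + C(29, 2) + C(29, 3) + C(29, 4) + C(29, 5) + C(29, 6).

621616

1 + 29 + 406 + 3654 + 23751 + 118755 + 475020 = 621616.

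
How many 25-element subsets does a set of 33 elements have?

13884156

C(33,25) = C(33,8) by symmetry.
C(33,8) = (33·32·31·30·29·28·27·26) / 8! = 559809169920 / 40320 = 13884156.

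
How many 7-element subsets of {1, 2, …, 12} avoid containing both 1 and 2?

540

All 7-subsets: C(12,7) = 792. Those containing both fixed elements: C(10,5) = 252.
792 − 252 = 540.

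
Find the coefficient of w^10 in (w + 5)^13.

35750

The general term is C(13,j)·(w)^j·(5)^(13-j); the w^10 term has j = 10.
C(13,10) = 286.
Coefficient = C(13,10) · 5^3 = 286 · 125 = 35750.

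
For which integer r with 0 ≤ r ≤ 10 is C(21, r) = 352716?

C(21,r) increases on 0 ≤ r ≤ 10. C(21,9) = 293930 and C(21,10) = 352716, so r = 10.

10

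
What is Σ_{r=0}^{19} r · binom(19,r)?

Since r·C(19,r) = 19·C(18,r−1), the sum is 19·2^18 = 19·262144 = 4980736.

4980736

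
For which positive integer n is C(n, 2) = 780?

n(n−1)/2 = 780 ⇒ n(n−1) = 1560. Since 40·39 = 1560, n = 40.

40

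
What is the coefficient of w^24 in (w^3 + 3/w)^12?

5940

General term: C(12,j)·(w^3)^j·(3/w)^(12-j), with w-exponent 3j − 1(12−j) = 4j − 12.
Set 4j − 12 = 24: j = 9.
C(12,9) = 220; 1^9 = 1; 3^3 = 27.
Coefficient = 220 · 1 · 27 = 5940.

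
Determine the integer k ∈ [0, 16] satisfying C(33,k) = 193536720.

11

C(33,k) increases on 0 ≤ k ≤ 16. C(33,10) = 92561040 and C(33,11) = 193536720, so k = 11.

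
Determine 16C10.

8008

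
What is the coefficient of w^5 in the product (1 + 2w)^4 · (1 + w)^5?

681

Coefficient of w^5 = Σ_{j} C(4,j)·2^j·C(5,5-j)·1^(5-j) for j from 0 to 4.
= 1 + 40 + 240 + 320 + 80 = 681.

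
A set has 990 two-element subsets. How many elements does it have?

n(n−1)/2 = 990 ⇒ n(n−1) = 1980. Since 45·44 = 1980, n = 45.

45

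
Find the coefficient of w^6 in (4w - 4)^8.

The general term is C(8,j)·(4w)^j·(-4)^(8-j); the w^6 term has j = 6.
C(8,6) = 28.
Coefficient = C(8,6) · 4^6 · (-4)^2 = 28 · 4096 · 16 = 1835008.

1835008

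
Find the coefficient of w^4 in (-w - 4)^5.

The general term is C(5,j)·(-w)^j·(-4)^(5-j); the w^4 term has j = 4.
C(5,4) = 5.
Coefficient = C(5,4) · (-4)^1 = 5 · (-4) = -20.

-20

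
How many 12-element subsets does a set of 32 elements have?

C(32,12) = (32·31·30·29·28·27·26·25·24·23·22·21) / 12! = 108155131628544000 / 479001600 = 225792840.

225792840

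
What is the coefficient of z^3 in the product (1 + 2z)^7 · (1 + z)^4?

704

Coefficient of z^3 = Σ_{j} C(7,j)·2^j·C(4,3-j)·1^(3-j) for j from 0 to 3.
= 4 + 84 + 336 + 280 = 704.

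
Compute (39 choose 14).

C(39,14) = (39·38·37·36·35·34·33·32·31·30·29·28·27·26) / 14! = 1315041316842168115200 / 87178291200 = 15084504396.

15084504396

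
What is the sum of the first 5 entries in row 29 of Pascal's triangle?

1 + 29 + 406 + 3654 + 23751 = 27841.

27841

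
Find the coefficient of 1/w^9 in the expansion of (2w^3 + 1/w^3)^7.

General term: C(7,j)·(2w^3)^j·(1/w^3)^(7-j), with w-exponent 3j − 3(7−j) = 6j − 21.
Set 6j − 21 = -9: j = 2.
C(7,2) = 21; 2^2 = 4; 1^5 = 1.
Coefficient = 21 · 4 · 1 = 84.

84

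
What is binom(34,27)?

5379616

C(34,27) = C(34,7) by symmetry.
C(34,7) = (34·33·32·31·30·29·28) / 7! = 27113264640 / 5040 = 5379616.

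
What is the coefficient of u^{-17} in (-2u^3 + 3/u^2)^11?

-1299078

General term: C(11,j)·(-2u^3)^j·(3/u^2)^(11-j), with u-exponent 3j − 2(11−j) = 5j − 22.
Set 5j − 22 = -17: j = 1.
C(11,1) = 11; (-2)^1 = -2; 3^10 = 59049.
Coefficient = 11 · (-2) · 59049 = -1299078.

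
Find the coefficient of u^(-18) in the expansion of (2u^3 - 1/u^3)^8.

General term: C(8,j)·(2u^3)^j·(-1/u^3)^(8-j), with u-exponent 3j − 3(8−j) = 6j − 24.
Set 6j − 24 = -18: j = 1.
C(8,1) = 8; 2^1 = 2; (-1)^7 = -1.
Coefficient = 8 · 2 · (-1) = -16.

-16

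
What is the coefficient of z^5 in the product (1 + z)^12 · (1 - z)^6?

-24

Coefficient of z^5 = Σ_{j} C(12,j)·1^j·C(6,5-j)·(-1)^(5-j) for j from 0 to 5.
= (-6) + 180 + (-1320) + 3300 + (-2970) + 792 = -24.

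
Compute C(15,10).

C(15,10) = C(15,5) by symmetry.
C(15,5) = (15·14·13·12·11) / 5! = 360360 / 120 = 3003.

3003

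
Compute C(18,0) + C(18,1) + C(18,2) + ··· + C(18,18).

262144

Setting x = 1 in (1+x)^18 gives Σ C(18,i) = 2^18 = 262144.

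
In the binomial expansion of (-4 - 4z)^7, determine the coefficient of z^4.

-573440

The general term is C(7,j)·(-4)^j·(-4z)^(7-j); the z^4 term has j = 3.
C(7,3) = 35.
Coefficient = C(7,3) · (-4)^3 · (-4)^4 = 35 · (-64) · 256 = -573440.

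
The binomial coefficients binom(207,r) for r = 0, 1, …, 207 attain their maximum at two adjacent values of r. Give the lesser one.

103

For odd n = 207, C(207,r) peaks at r = (n−1)/2 and (n+1)/2; the lesser is 103.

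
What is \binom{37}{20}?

15905368710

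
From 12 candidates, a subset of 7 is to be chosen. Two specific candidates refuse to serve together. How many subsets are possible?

540

All 7-subsets: C(12,7) = 792. Those containing both fixed elements: C(10,5) = 252.
792 − 252 = 540.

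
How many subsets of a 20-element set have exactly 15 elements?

15504

Choose the 15 positions: C(20,15) = 15504.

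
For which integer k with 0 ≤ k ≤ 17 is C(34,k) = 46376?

C(34,k) increases on 0 ≤ k ≤ 17. C(34,3) = 5984 and C(34,4) = 46376, so k = 4.

4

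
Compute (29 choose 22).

1560780

C(29,22) = C(29,7) by symmetry.
C(29,7) = (29·28·27·26·25·24·23) / 7! = 7866331200 / 5040 = 1560780.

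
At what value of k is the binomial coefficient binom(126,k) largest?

63

C(126,k) is maximized at k = 126/2 = 63.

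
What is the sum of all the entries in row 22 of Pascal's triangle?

4194304

Setting x = 1 in (1+x)^22 gives Σ C(22,j) = 2^22 = 4194304.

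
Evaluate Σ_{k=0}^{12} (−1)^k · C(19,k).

The partial alternating sum Σ_{k=0}^{12} (−1)^k C(19,k) = (−1)^12 C(18,12) = 18564.

18564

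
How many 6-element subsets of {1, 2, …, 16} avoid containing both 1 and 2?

7007

All 6-subsets: C(16,6) = 8008. Those containing both fixed elements: C(14,4) = 1001.
8008 − 1001 = 7007.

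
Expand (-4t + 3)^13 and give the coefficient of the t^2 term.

The general term is C(13,j)·(-4t)^j·(3)^(13-j); the t^2 term has j = 2.
C(13,2) = 78.
Coefficient = C(13,2) · (-4)^2 · 3^11 = 78 · 16 · 177147 = 221079456.

221079456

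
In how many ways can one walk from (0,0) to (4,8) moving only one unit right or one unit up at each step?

495

Each path is a sequence of 12 steps with 4 rights: C(12,4) = 495.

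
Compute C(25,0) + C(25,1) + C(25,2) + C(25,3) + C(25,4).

1 + 25 + 300 + 2300 + 12650 = 15276.

15276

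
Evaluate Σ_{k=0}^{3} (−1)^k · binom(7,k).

The partial alternating sum Σ_{k=0}^{3} (−1)^k C(7,k) = (−1)^3 C(6,3) = -20.

-20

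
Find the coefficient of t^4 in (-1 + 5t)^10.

131250

The general term is C(10,j)·(-1)^j·(5t)^(10-j); the t^4 term has j = 6.
C(10,6) = 210.
Coefficient = C(10,6) · 5^4 = 210 · 625 = 131250.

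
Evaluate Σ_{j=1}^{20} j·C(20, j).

10485760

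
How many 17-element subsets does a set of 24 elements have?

346104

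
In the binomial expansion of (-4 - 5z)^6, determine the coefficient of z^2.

96000

The general term is C(6,j)·(-4)^j·(-5z)^(6-j); the z^2 term has j = 4.
C(6,4) = 15.
Coefficient = C(6,4) · (-4)^4 · (-5)^2 = 15 · 256 · 25 = 96000.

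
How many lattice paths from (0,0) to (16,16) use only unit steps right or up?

Each path is a sequence of 32 steps with 16 rights: C(32,16) = 601080390.

601080390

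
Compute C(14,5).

2002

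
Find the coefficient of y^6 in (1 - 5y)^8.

437500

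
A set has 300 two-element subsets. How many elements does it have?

25

n(n−1)/2 = 300 ⇒ n(n−1) = 600. Since 25·24 = 600, n = 25.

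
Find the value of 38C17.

28781143380

C(38,17) = (38·37·36·35·34·33·32·31·30·29·28·27·26·25·24·23·22) / 17! = 10237090866494416404480000 / 355687428096000 = 28781143380.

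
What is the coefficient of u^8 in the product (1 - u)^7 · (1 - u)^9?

12870

Coefficient of u^8 = Σ_{j} C(7,j)·(-1)^j·C(9,8-j)·(-1)^(8-j) for j from 0 to 7.
= 9 + 252 + 1764 + 4410 + 4410 + 1764 + 252 + 9 = 12870.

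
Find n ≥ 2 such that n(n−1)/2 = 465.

31

n(n−1)/2 = 465 ⇒ n(n−1) = 930. Since 31·30 = 930, n = 31.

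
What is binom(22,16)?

74613

C(22,16) = C(22,6) by symmetry.
C(22,6) = (22·21·20·19·18·17) / 6! = 53721360 / 720 = 74613.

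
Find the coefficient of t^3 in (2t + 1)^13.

2288

The general term is C(13,j)·(2t)^j·(1)^(13-j); the t^3 term has j = 3.
C(13,3) = 286.
Coefficient = C(13,3) · 2^3 = 286 · 8 = 2288.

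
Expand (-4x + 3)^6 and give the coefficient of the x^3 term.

The general term is C(6,j)·(-4x)^j·(3)^(6-j); the x^3 term has j = 3.
C(6,3) = 20.
Coefficient = C(6,3) · (-4)^3 · 3^3 = 20 · (-64) · 27 = -34560.

-34560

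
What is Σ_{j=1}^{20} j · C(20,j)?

Differentiating (1+x)^20 and setting x=1: Σ j·C(20,j) = 20·2^19 = 10485760.

10485760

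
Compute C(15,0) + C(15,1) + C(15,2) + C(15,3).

1 + 15 + 105 + 455 = 576.

576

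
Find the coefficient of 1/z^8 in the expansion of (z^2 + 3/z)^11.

General term: C(11,j)·(z^2)^j·(3/z)^(11-j), with z-exponent 2j − 1(11−j) = 3j − 11.
Set 3j − 11 = -8: j = 1.
C(11,1) = 11; 1^1 = 1; 3^10 = 59049.
Coefficient = 11 · 1 · 59049 = 649539.

649539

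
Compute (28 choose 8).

C(28,8) = (28·27·26·25·24·23·22·21) / 8! = 125318793600 / 40320 = 3108105.

3108105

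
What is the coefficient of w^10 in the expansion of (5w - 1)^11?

-107421875

The general term is C(11,j)·(5w)^j·(-1)^(11-j); the w^10 term has j = 10.
C(11,10) = 11.
Coefficient = C(11,10) · 5^10 · (-1)^1 = 11 · 9765625 · (-1) = -107421875.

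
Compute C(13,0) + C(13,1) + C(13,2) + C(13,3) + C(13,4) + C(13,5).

2380

1 + 13 + 78 + 286 + 715 + 1287 = 2380.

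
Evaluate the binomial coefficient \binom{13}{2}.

78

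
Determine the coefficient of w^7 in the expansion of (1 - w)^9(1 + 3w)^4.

972

Coefficient of w^7 = Σ_{j} C(9,j)·(-1)^j·C(4,7-j)·3^(7-j) for j from 3 to 7.
= (-6804) + 13608 + (-6804) + 1008 + (-36) = 972.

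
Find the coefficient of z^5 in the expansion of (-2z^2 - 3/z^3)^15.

General term: C(15,j)·(-2z^2)^j·(-3/z^3)^(15-j), with z-exponent 2j − 3(15−j) = 5j − 45.
Set 5j − 45 = 5: j = 10.
C(15,10) = 3003; (-2)^10 = 1024; (-3)^5 = -243.
Coefficient = 3003 · 1024 · (-243) = -747242496.

-747242496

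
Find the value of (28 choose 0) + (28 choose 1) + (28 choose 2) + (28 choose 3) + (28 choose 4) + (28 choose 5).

122438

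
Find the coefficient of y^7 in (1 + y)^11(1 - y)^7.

-56

Coefficient of y^7 = Σ_{j} C(11,j)·1^j·C(7,7-j)·(-1)^(7-j) for j from 0 to 7.
= (-1) + 77 + (-1155) + 5775 + (-11550) + 9702 + (-3234) + 330 = -56.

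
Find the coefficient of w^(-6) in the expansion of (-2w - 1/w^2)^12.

59136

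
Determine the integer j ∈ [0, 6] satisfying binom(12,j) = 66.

C(12,j) increases on 0 ≤ j ≤ 6. C(12,1) = 12 and C(12,2) = 66, so j = 2.

2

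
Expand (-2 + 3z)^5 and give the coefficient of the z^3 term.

The general term is C(5,j)·(-2)^j·(3z)^(5-j); the z^3 term has j = 2.
C(5,2) = 10.
Coefficient = C(5,2) · (-2)^2 · 3^3 = 10 · 4 · 27 = 1080.

1080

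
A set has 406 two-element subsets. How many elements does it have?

29

n(n−1)/2 = 406 ⇒ n(n−1) = 812. Since 29·28 = 812, n = 29.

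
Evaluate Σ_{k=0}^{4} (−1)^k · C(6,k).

The partial alternating sum Σ_{k=0}^{4} (−1)^k C(6,k) = (−1)^4 C(5,4) = 5.

5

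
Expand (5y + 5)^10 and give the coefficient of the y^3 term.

1171875000

The general term is C(10,j)·(5y)^j·(5)^(10-j); the y^3 term has j = 3.
C(10,3) = 120.
Coefficient = C(10,3) · 5^3 · 5^7 = 120 · 125 · 78125 = 1171875000.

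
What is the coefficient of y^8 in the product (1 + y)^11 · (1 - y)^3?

Coefficient of y^8 = Σ_{j} C(11,j)·1^j·C(3,8-j)·(-1)^(8-j) for j from 5 to 8.
= (-462) + 1386 + (-990) + 165 = 99.

99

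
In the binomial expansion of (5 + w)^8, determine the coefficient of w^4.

The general term is C(8,j)·(5)^j·(w)^(8-j); the w^4 term has j = 4.
C(8,4) = 70.
Coefficient = C(8,4) · 5^4 = 70 · 625 = 43750.

43750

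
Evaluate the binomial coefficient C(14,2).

91

C(14,2) = (14·13) / 2! = 182 / 2 = 91.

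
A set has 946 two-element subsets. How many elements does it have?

n(n−1)/2 = 946 ⇒ n(n−1) = 1892. Since 44·43 = 1892, n = 44.

44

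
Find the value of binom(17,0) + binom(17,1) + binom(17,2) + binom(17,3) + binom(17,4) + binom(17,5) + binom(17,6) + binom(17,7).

41226

1 + 17 + 136 + 680 + 2380 + 6188 + 12376 + 19448 = 41226.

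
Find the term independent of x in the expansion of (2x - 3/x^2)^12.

10264320

General term: C(12,j)·(2x)^j·(-3/x^2)^(12-j), with x-exponent 1j − 2(12−j) = 3j − 24.
Set 3j − 24 = 0: j = 8.
C(12,8) = 495; 2^8 = 256; (-3)^4 = 81.
Coefficient = 495 · 256 · 81 = 10264320.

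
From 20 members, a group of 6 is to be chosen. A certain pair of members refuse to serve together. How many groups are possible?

All 6-subsets: C(20,6) = 38760. Those containing both fixed elements: C(18,4) = 3060.
38760 − 3060 = 35700.

35700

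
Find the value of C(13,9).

C(13,9) = C(13,4) by symmetry.
C(13,4) = (13·12·11·10) / 4! = 17160 / 24 = 715.

715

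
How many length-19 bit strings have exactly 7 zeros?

50388

Choose the 7 positions: C(19,7) = 50388.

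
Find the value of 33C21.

354817320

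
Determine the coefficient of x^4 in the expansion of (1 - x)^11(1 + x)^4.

-43

Coefficient of x^4 = Σ_{j} C(11,j)·(-1)^j·C(4,4-j)·1^(4-j) for j from 0 to 4.
= 1 + (-44) + 330 + (-660) + 330 = -43.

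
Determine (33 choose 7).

4272048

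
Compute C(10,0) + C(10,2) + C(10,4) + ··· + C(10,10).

512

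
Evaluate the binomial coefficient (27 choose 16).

13037895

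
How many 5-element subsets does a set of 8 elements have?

56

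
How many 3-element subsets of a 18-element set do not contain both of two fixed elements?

All 3-subsets: C(18,3) = 816. Those containing both fixed elements: C(16,1) = 16.
816 − 16 = 800.

800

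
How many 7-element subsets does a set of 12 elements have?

792

C(12,7) = C(12,5) by symmetry.
C(12,5) = (12·11·10·9·8) / 5! = 95040 / 120 = 792.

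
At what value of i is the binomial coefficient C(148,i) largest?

C(148,i) is maximized at i = 148/2 = 74.

74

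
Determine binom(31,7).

2629575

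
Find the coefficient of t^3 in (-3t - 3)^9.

-1653372

The general term is C(9,j)·(-3t)^j·(-3)^(9-j); the t^3 term has j = 3.
C(9,3) = 84.
Coefficient = C(9,3) · (-3)^3 · (-3)^6 = 84 · (-27) · 729 = -1653372.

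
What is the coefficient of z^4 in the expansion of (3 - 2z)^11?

11547360

The general term is C(11,j)·(3)^j·(-2z)^(11-j); the z^4 term has j = 7.
C(11,7) = 330.
Coefficient = C(11,7) · 3^7 · (-2)^4 = 330 · 2187 · 16 = 11547360.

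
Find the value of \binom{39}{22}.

51021117810

C(39,22) = C(39,17) by symmetry.
C(39,17) = (39·38·37·36·35·34·33·32·31·30·29·28·27·26·25·24·23) / 17! = 18147570172421919989760000 / 355687428096000 = 51021117810.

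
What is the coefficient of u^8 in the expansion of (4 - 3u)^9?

236196

The general term is C(9,j)·(4)^j·(-3u)^(9-j); the u^8 term has j = 1.
C(9,1) = 9.
Coefficient = C(9,1) · 4^1 · (-3)^8 = 9 · 4 · 6561 = 236196.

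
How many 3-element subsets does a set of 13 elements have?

C(13,3) = (13·12·11) / 3! = 1716 / 6 = 286.

286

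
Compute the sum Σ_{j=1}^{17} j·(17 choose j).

Since j·C(17,j) = 17·C(16,j−1), the sum is 17·2^16 = 17·65536 = 1114112.

1114112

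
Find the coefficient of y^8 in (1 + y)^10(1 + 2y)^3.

Coefficient of y^8 = Σ_{j} C(10,j)·1^j·C(3,8-j)·2^(8-j) for j from 5 to 8.
= 2016 + 2520 + 720 + 45 = 5301.

5301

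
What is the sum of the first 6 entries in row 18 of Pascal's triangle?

1 + 18 + 153 + 816 + 3060 + 8568 = 12616.

12616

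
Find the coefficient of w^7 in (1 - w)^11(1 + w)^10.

120

Coefficient of w^7 = Σ_{j} C(11,j)·(-1)^j·C(10,7-j)·1^(7-j) for j from 0 to 7.
= 120 + (-2310) + 13860 + (-34650) + 39600 + (-20790) + 4620 + (-330) = 120.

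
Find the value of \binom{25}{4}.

12650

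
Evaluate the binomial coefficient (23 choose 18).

33649

C(23,18) = C(23,5) by symmetry.
C(23,5) = (23·22·21·20·19) / 5! = 4037880 / 120 = 33649.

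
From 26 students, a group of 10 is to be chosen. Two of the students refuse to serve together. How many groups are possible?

4576264

All 10-subsets: C(26,10) = 5311735. Those containing both fixed elements: C(24,8) = 735471.
5311735 − 735471 = 4576264.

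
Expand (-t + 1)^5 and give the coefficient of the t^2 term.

The general term is C(5,j)·(-t)^j·(1)^(5-j); the t^2 term has j = 2.
C(5,2) = 10.
Coefficient = C(5,2) = 10.

10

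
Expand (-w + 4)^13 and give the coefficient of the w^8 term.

1317888

The general term is C(13,j)·(-w)^j·(4)^(13-j); the w^8 term has j = 8.
C(13,8) = 1287.
Coefficient = C(13,8) · 4^5 = 1287 · 1024 = 1317888.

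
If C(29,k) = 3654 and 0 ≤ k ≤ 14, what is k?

3

C(29,k) increases on 0 ≤ k ≤ 14. C(29,2) = 406 and C(29,3) = 3654, so k = 3.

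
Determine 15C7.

6435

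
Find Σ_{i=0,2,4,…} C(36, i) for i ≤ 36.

Even-i terms of row 36 sum to 2^35 = 34359738368.

34359738368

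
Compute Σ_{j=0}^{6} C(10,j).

1 + 10 + 45 + 120 + 210 + 252 + 210 = 848.

848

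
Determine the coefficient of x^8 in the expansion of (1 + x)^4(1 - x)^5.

1

Coefficient of x^8 = Σ_{j} C(4,j)·1^j·C(5,8-j)·(-1)^(8-j) for j from 3 to 4.
= (-4) + 5 = 1.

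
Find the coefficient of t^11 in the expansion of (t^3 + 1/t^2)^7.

General term: C(7,j)·(t^3)^j·(1/t^2)^(7-j), with t-exponent 3j − 2(7−j) = 5j − 14.
Set 5j − 14 = 11: j = 5.
C(7,5) = 21; 1^5 = 1; 1^2 = 1.
Coefficient = 21 · 1 · 1 = 21.

21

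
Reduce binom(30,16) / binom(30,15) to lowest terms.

C(n,k+1)/C(n,k) = (n−k)/(k+1) = (30−15)/(15+1) = 15/16.

15/16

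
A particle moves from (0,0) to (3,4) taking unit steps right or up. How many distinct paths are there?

Each path is a sequence of 7 steps with 3 rights: C(7,3) = 35.

35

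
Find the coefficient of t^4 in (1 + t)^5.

The general term is C(5,j)·(1)^j·(t)^(5-j); the t^4 term has j = 1.
C(5,1) = 5.
Coefficient = C(5,1) = 5.

5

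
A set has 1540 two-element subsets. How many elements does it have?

56

n(n−1)/2 = 1540 ⇒ n(n−1) = 3080. Since 56·55 = 3080, n = 56.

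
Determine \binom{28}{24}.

C(28,24) = C(28,4) by symmetry.
C(28,4) = (28·27·26·25) / 4! = 491400 / 24 = 20475.

20475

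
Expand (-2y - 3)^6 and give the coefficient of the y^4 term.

The general term is C(6,j)·(-2y)^j·(-3)^(6-j); the y^4 term has j = 4.
C(6,4) = 15.
Coefficient = C(6,4) · (-2)^4 · (-3)^2 = 15 · 16 · 9 = 2160.

2160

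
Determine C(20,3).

C(20,3) = (20·19·18) / 3! = 6840 / 6 = 1140.

1140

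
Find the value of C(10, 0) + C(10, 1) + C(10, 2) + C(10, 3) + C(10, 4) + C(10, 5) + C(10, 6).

848

1 + 10 + 45 + 120 + 210 + 252 + 210 = 848.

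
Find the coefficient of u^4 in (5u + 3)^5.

9375

The general term is C(5,j)·(5u)^j·(3)^(5-j); the u^4 term has j = 4.
C(5,4) = 5.
Coefficient = C(5,4) · 5^4 · 3^1 = 5 · 625 · 3 = 9375.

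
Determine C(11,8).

C(11,8) = C(11,3) by symmetry.
C(11,3) = (11·10·9) / 3! = 990 / 6 = 165.

165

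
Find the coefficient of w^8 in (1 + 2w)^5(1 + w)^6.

Coefficient of w^8 = Σ_{j} C(5,j)·2^j·C(6,8-j)·1^(8-j) for j from 2 to 5.
= 40 + 480 + 1200 + 640 = 2360.

2360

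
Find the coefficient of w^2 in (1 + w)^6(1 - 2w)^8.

Coefficient of w^2 = Σ_{j} C(6,j)·1^j·C(8,2-j)·(-2)^(2-j) for j from 0 to 2.
= 112 + (-96) + 15 = 31.

31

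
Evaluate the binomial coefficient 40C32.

76904685

C(40,32) = C(40,8) by symmetry.
C(40,8) = (40·39·38·37·36·35·34·33) / 8! = 3100796899200 / 40320 = 76904685.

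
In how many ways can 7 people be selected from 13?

This is C(13,7) = 1716.

1716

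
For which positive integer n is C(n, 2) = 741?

39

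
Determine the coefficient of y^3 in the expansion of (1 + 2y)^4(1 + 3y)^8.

4136

Coefficient of y^3 = Σ_{j} C(4,j)·2^j·C(8,3-j)·3^(3-j) for j from 0 to 3.
= 1512 + 2016 + 576 + 32 = 4136.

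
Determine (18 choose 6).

18564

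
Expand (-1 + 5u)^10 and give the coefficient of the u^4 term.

The general term is C(10,j)·(-1)^j·(5u)^(10-j); the u^4 term has j = 6.
C(10,6) = 210.
Coefficient = C(10,6) · 5^4 = 210 · 625 = 131250.

131250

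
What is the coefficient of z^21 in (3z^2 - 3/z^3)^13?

General term: C(13,j)·(3z^2)^j·(-3/z^3)^(13-j), with z-exponent 2j − 3(13−j) = 5j − 39.
Set 5j − 39 = 21: j = 12.
C(13,12) = 13; 3^12 = 531441; (-3)^1 = -3.
Coefficient = 13 · 531441 · (-3) = -20726199.

-20726199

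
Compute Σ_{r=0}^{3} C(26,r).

2952

1 + 26 + 325 + 2600 = 2952.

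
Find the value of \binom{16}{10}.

C(16,10) = C(16,6) by symmetry.
C(16,6) = (16·15·14·13·12·11) / 6! = 5765760 / 720 = 8008.

8008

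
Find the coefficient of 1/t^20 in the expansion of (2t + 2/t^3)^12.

2027520

General term: C(12,j)·(2t)^j·(2/t^3)^(12-j), with t-exponent 1j − 3(12−j) = 4j − 36.
Set 4j − 36 = -20: j = 4.
C(12,4) = 495; 2^4 = 16; 2^8 = 256.
Coefficient = 495 · 16 · 256 = 2027520.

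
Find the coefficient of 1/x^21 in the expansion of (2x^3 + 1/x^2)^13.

26

General term: C(13,j)·(2x^3)^j·(1/x^2)^(13-j), with x-exponent 3j − 2(13−j) = 5j − 26.
Set 5j − 26 = -21: j = 1.
C(13,1) = 13; 2^1 = 2; 1^12 = 1.
Coefficient = 13 · 2 · 1 = 26.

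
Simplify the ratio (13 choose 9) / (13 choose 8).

C(n,k+1)/C(n,k) = (n−k)/(k+1) = (13−8)/(8+1) = 5/9.

5/9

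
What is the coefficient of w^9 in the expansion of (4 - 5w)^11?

-1718750000

The general term is C(11,j)·(4)^j·(-5w)^(11-j); the w^9 term has j = 2.
C(11,2) = 55.
Coefficient = C(11,2) · 4^2 · (-5)^9 = 55 · 16 · (-1953125) = -1718750000.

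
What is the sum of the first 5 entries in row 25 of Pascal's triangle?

1 + 25 + 300 + 2300 + 12650 = 15276.

15276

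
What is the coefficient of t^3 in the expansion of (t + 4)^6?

1280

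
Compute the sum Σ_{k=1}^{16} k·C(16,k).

524288

Differentiating (1+x)^16 and setting x=1: Σ k·C(16,k) = 16·2^15 = 524288.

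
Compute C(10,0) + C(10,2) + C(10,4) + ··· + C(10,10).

Half of (1+1)^10 + (1−1)^10 gives the even-index sum: 2^9 = 512.

512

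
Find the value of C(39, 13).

C(39,13) = (39·38·37·36·35·34·33·32·31·30·29·28·27) / 13! = 50578512186237235200 / 6227020800 = 8122425444.

8122425444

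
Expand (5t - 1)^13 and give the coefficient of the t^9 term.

1396484375

The general term is C(13,j)·(5t)^j·(-1)^(13-j); the t^9 term has j = 9.
C(13,9) = 715.
Coefficient = C(13,9) · 5^9 = 715 · 1953125 = 1396484375.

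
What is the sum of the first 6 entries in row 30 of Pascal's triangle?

1 + 30 + 435 + 4060 + 27405 + 142506 = 174437.

174437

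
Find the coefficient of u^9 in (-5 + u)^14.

-6256250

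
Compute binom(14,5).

2002

C(14,5) = (14·13·12·11·10) / 5! = 240240 / 120 = 2002.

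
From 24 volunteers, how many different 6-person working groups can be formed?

134596

This is C(24,6) = 134596.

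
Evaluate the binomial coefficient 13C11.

C(13,11) = C(13,2) by symmetry.
C(13,2) = (13·12) / 2! = 156 / 2 = 78.

78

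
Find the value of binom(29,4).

23751

C(29,4) = (29·28·27·26) / 4! = 570024 / 24 = 23751.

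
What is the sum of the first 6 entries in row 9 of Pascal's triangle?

382

1 + 9 + 36 + 84 + 126 + 126 = 382.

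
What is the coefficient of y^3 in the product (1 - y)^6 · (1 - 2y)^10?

-2360

Coefficient of y^3 = Σ_{j} C(6,j)·(-1)^j·C(10,3-j)·(-2)^(3-j) for j from 0 to 3.
= (-960) + (-1080) + (-300) + (-20) = -2360.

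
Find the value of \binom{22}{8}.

C(22,8) = (22·21·20·19·18·17·16·15) / 8! = 12893126400 / 40320 = 319770.

319770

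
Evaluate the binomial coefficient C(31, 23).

7888725

C(31,23) = C(31,8) by symmetry.
C(31,8) = (31·30·29·28·27·26·25·24) / 8! = 318073392000 / 40320 = 7888725.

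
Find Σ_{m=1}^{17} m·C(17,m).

Since m·C(17,m) = 17·C(16,m−1), the sum is 17·2^16 = 17·65536 = 1114112.

1114112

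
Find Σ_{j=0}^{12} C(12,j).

The entries of row 12 sum to 2^12 = 4096.

4096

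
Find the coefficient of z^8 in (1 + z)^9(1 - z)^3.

Coefficient of z^8 = Σ_{j} C(9,j)·1^j·C(3,8-j)·(-1)^(8-j) for j from 5 to 8.
= (-126) + 252 + (-108) + 9 = 27.

27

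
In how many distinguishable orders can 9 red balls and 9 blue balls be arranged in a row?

48620

Choose positions for the red balls: C(18,9) = 48620.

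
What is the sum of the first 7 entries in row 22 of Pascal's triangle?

110056

1 + 22 + 231 + 1540 + 7315 + 26334 + 74613 = 110056.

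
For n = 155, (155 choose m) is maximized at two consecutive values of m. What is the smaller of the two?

77

For odd n = 155, C(155,m) peaks at m = (n−1)/2 and (n+1)/2; the smaller is 77.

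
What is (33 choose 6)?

1107568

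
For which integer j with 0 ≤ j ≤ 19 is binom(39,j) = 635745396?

C(39,j) increases on 0 ≤ j ≤ 19. C(39,9) = 211915132 and C(39,10) = 635745396, so j = 10.

10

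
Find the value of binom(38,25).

5414950296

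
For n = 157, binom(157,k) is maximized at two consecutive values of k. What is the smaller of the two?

78

For odd n = 157, C(157,k) peaks at k = (n−1)/2 and (n+1)/2; the smaller is 78.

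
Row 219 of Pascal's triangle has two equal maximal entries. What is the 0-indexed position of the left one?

For odd n = 219, C(219,k) peaks at k = (n−1)/2 and (n+1)/2; the smaller is 109.

109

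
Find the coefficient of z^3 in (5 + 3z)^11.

1740234375

The general term is C(11,j)·(5)^j·(3z)^(11-j); the z^3 term has j = 8.
C(11,8) = 165.
Coefficient = C(11,8) · 5^8 · 3^3 = 165 · 390625 · 27 = 1740234375.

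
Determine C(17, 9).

24310

C(17,9) = C(17,8) by symmetry.
C(17,8) = (17·16·15·14·13·12·11·10) / 8! = 980179200 / 40320 = 24310.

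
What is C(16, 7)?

11440

C(16,7) = (16·15·14·13·12·11·10) / 7! = 57657600 / 5040 = 11440.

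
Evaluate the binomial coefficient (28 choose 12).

30421755

C(28,12) = (28·27·26·25·24·23·22·21·20·19·18·17) / 12! = 14572069319808000 / 479001600 = 30421755.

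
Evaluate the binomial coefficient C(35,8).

23535820

C(35,8) = (35·34·33·32·31·30·29·28) / 8! = 948964262400 / 40320 = 23535820.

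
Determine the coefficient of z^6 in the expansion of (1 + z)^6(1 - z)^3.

Coefficient of z^6 = Σ_{j} C(6,j)·1^j·C(3,6-j)·(-1)^(6-j) for j from 3 to 6.
= (-20) + 45 + (-18) + 1 = 8.

8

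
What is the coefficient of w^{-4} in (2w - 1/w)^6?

General term: C(6,j)·(2w)^j·(-1/w)^(6-j), with w-exponent 1j − 1(6−j) = 2j − 6.
Set 2j − 6 = -4: j = 1.
C(6,1) = 6; 2^1 = 2; (-1)^5 = -1.
Coefficient = 6 · 2 · (-1) = -12.

-12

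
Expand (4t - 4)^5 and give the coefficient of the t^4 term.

The general term is C(5,j)·(4t)^j·(-4)^(5-j); the t^4 term has j = 4.
C(5,4) = 5.
Coefficient = C(5,4) · 4^4 · (-4)^1 = 5 · 256 · (-4) = -5120.

-5120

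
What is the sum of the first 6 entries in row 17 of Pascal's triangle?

1 + 17 + 136 + 680 + 2380 + 6188 = 9402.

9402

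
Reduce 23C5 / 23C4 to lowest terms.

19/5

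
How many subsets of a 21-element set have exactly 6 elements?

54264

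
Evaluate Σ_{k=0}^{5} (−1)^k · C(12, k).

The partial alternating sum Σ_{k=0}^{5} (−1)^k C(12,k) = (−1)^5 C(11,5) = -462.

-462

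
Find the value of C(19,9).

92378

C(19,9) = (19·18·17·16·15·14·13·12·11) / 9! = 33522128640 / 362880 = 92378.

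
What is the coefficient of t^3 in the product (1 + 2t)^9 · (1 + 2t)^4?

2288

Coefficient of t^3 = Σ_{j} C(9,j)·2^j·C(4,3-j)·2^(3-j) for j from 0 to 3.
= 32 + 432 + 1152 + 672 = 2288.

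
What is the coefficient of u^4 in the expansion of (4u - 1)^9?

The general term is C(9,j)·(4u)^j·(-1)^(9-j); the u^4 term has j = 4.
C(9,4) = 126.
Coefficient = C(9,4) · 4^4 · (-1)^5 = 126 · 256 · (-1) = -32256.

-32256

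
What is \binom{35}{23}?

834451800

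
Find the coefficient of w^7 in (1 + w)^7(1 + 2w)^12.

1392065

Coefficient of w^7 = Σ_{j} C(7,j)·1^j·C(12,7-j)·2^(7-j) for j from 0 to 7.
= 101376 + 413952 + 532224 + 277200 + 61600 + 5544 + 168 + 1 = 1392065.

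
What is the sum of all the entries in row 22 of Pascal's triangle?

Setting x = 1 in (1+x)^22 gives Σ C(22,r) = 2^22 = 4194304.

4194304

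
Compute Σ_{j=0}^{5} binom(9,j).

382

1 + 9 + 36 + 84 + 126 + 126 = 382.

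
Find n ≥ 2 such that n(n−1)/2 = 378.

n(n−1)/2 = 378 ⇒ n(n−1) = 756. Since 28·27 = 756, n = 28.

28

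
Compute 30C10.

30045015

C(30,10) = (30·29·28·27·26·25·24·23·22·21) / 10! = 109027350432000 / 3628800 = 30045015.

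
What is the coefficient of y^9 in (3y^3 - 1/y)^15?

-3648645

General term: C(15,j)·(3y^3)^j·(-1/y)^(15-j), with y-exponent 3j − 1(15−j) = 4j − 15.
Set 4j − 15 = 9: j = 6.
C(15,6) = 5005; 3^6 = 729; (-1)^9 = -1.
Coefficient = 5005 · 729 · (-1) = -3648645.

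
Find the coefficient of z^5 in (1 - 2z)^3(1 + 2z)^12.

-3168

Coefficient of z^5 = Σ_{j} C(3,j)·(-2)^j·C(12,5-j)·2^(5-j) for j from 0 to 3.
= 25344 + (-47520) + 21120 + (-2112) = -3168.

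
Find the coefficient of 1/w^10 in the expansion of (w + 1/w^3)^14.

3003

General term: C(14,j)·(w)^j·(1/w^3)^(14-j), with w-exponent 1j − 3(14−j) = 4j − 42.
Set 4j − 42 = -10: j = 8.
C(14,8) = 3003; 1^8 = 1; 1^6 = 1.
Coefficient = 3003 · 1 · 1 = 3003.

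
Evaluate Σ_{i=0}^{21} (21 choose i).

The entries of row 21 sum to 2^21 = 2097152.

2097152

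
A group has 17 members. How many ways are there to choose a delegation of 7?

19448

This is C(17,7) = 19448.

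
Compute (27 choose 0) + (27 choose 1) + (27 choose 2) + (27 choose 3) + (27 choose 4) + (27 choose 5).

101584

1 + 27 + 351 + 2925 + 17550 + 80730 = 101584.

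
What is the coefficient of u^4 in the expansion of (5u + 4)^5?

12500

The general term is C(5,j)·(5u)^j·(4)^(5-j); the u^4 term has j = 4.
C(5,4) = 5.
Coefficient = C(5,4) · 5^4 · 4^1 = 5 · 625 · 4 = 12500.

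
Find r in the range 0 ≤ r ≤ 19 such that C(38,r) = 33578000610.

18

C(38,r) increases on 0 ≤ r ≤ 19. C(38,17) = 28781143380 and C(38,18) = 33578000610, so r = 18.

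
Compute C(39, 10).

635745396

C(39,10) = (39·38·37·36·35·34·33·32·31·30) / 10! = 2306992893004800 / 3628800 = 635745396.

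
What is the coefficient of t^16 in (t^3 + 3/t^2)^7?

21

General term: C(7,j)·(t^3)^j·(3/t^2)^(7-j), with t-exponent 3j − 2(7−j) = 5j − 14.
Set 5j − 14 = 16: j = 6.
C(7,6) = 7; 1^6 = 1; 3^1 = 3.
Coefficient = 7 · 1 · 3 = 21.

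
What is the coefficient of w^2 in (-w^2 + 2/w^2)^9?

-2016

General term: C(9,j)·(-w^2)^j·(2/w^2)^(9-j), with w-exponent 2j − 2(9−j) = 4j − 18.
Set 4j − 18 = 2: j = 5.
C(9,5) = 126; (-1)^5 = -1; 2^4 = 16.
Coefficient = 126 · (-1) · 16 = -2016.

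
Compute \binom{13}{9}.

715

C(13,9) = C(13,4) by symmetry.
C(13,4) = (13·12·11·10) / 4! = 17160 / 24 = 715.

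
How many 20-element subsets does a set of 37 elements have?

C(37,20) = C(37,17) by symmetry.
C(37,17) = (37·36·35·34·33·32·31·30·29·28·27·26·25·24·23·22·21) / 17! = 5657339689378493276160000 / 355687428096000 = 15905368710.

15905368710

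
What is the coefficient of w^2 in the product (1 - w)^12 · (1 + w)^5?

Coefficient of w^2 = Σ_{j} C(12,j)·(-1)^j·C(5,2-j)·1^(2-j) for j from 0 to 2.
= 10 + (-60) + 66 = 16.

16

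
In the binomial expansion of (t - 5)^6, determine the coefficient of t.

The general term is C(6,j)·(t)^j·(-5)^(6-j); the t^1 term has j = 1.
C(6,1) = 6.
Coefficient = C(6,1) · (-5)^5 = 6 · (-3125) = -18750.

-18750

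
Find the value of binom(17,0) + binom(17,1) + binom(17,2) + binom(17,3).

1 + 17 + 136 + 680 = 834.

834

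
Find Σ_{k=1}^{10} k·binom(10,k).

Differentiating (1+x)^10 and setting x=1: Σ k·C(10,k) = 10·2^9 = 5120.

5120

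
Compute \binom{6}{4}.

C(6,4) = C(6,2) by symmetry.
C(6,2) = (6·5) / 2! = 30 / 2 = 15.

15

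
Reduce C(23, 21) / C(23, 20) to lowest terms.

1/7

C(n,k+1)/C(n,k) = (n−k)/(k+1) = (23−20)/(20+1) = 3/21 = 1/7.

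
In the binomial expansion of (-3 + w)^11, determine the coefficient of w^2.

-1082565

The general term is C(11,j)·(-3)^j·(w)^(11-j); the w^2 term has j = 9.
C(11,9) = 55.
Coefficient = C(11,9) · (-3)^9 = 55 · (-19683) = -1082565.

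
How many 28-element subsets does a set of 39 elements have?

C(39,28) = C(39,11) by symmetry.
C(39,11) = (39·38·37·36·35·34·33·32·31·30·29) / 11! = 66902793897139200 / 39916800 = 1676056044.

1676056044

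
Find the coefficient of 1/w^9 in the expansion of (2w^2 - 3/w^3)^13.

General term: C(13,j)·(2w^2)^j·(-3/w^3)^(13-j), with w-exponent 2j − 3(13−j) = 5j − 39.
Set 5j − 39 = -9: j = 6.
C(13,6) = 1716; 2^6 = 64; (-3)^7 = -2187.
Coefficient = 1716 · 64 · (-2187) = -240185088.

-240185088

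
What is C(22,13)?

C(22,13) = C(22,9) by symmetry.
C(22,9) = (22·21·20·19·18·17·16·15·14) / 9! = 180503769600 / 362880 = 497420.

497420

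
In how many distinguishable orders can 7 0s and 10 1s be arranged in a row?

19448

Choose positions for the 0s: C(17,7) = 19448.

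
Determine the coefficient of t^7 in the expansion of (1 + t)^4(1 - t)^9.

Coefficient of t^7 = Σ_{j} C(4,j)·1^j·C(9,7-j)·(-1)^(7-j) for j from 0 to 4.
= (-36) + 336 + (-756) + 504 + (-84) = -36.

-36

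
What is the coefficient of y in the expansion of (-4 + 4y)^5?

5120

The general term is C(5,j)·(-4)^j·(4y)^(5-j); the y^1 term has j = 4.
C(5,4) = 5.
Coefficient = C(5,4) · (-4)^4 · 4^1 = 5 · 256 · 4 = 5120.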